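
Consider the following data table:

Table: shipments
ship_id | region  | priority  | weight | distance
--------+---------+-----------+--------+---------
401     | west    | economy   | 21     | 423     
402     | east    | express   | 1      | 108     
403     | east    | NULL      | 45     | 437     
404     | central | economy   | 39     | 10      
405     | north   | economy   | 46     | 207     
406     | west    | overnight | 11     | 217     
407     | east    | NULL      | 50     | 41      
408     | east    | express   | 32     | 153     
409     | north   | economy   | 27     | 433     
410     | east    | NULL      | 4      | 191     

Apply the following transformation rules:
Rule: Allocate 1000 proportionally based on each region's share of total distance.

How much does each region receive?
central: 4.5, east: 418.92, north: 288.29, west: 288.29

Step 1: Calculate total distance = 2220
Step 2: Calculate each region's proportion:
  central: 10/2220 = 0.45% → 4.5
  east: 930/2220 = 41.89% → 418.92
  north: 640/2220 = 28.83% → 288.29
  west: 640/2220 = 28.83% → 288.29
Step 3: Verify: sum of allocations ≈ 1000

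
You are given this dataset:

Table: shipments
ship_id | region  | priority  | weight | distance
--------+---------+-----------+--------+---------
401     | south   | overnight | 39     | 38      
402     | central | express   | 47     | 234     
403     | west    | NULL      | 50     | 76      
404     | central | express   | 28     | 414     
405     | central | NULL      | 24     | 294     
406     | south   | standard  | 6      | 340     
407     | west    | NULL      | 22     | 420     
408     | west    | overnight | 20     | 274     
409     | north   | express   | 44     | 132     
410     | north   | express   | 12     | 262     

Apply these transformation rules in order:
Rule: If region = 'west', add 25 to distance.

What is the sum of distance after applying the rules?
2559

Step 1: Count records where region = 'west': 3
Step 2: Total bonus added: 3 × 25 = 75
Step 3: Original sum of distance: 2484
Step 4: Final sum = 2484 + 75 = 2559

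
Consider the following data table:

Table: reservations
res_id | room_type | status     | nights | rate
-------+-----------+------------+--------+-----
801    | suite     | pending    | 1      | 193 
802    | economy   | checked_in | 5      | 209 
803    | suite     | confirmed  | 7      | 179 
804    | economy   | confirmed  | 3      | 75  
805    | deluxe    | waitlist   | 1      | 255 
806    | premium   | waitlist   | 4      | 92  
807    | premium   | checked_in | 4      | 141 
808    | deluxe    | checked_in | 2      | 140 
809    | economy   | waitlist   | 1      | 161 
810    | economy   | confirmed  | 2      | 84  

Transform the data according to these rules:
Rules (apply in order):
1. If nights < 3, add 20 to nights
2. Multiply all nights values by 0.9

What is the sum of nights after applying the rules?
117.0

Step 1: Apply Rule 1 - Add 20 to records with nights < 3
  - 5 records affected: 7 + (5 × 20) = 107
  - Unaffected records: 23
  - Sum after Rule 1: 130
Step 2: Apply Rule 2 - Multiply all by 0.9
  - 130 × 0.9 = 117.0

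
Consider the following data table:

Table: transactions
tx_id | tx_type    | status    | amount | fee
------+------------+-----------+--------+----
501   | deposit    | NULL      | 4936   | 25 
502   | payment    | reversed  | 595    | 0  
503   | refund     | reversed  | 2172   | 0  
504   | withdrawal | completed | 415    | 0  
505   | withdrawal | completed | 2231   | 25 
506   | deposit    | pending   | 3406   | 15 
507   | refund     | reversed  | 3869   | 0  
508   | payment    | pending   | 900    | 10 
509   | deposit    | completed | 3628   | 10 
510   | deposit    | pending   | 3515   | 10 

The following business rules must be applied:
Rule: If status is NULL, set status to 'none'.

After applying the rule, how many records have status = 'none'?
1

Step 1: Count records where status IS NULL
Step 2: Found 1 records with NULL status
Step 3: These records will have status set to 'none'
Step 4: Records already having status = 'none': 0
Step 5: Answer: 1 + 0 = 1 records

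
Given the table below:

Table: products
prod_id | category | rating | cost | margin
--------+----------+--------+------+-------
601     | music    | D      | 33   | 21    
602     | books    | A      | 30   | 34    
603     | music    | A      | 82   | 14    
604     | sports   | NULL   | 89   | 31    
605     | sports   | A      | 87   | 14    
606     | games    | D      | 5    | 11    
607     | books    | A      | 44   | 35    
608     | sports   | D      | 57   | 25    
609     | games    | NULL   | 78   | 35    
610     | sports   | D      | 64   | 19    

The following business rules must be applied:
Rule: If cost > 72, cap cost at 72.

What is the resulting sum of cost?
521

Step 1: 4 records have cost > 72
Step 2: These records originally summed to 336
Step 3: After capping: 4 × 72 = 288
Step 4: Unaffected records sum: 233
Step 5: Final sum = 288 + 233 = 521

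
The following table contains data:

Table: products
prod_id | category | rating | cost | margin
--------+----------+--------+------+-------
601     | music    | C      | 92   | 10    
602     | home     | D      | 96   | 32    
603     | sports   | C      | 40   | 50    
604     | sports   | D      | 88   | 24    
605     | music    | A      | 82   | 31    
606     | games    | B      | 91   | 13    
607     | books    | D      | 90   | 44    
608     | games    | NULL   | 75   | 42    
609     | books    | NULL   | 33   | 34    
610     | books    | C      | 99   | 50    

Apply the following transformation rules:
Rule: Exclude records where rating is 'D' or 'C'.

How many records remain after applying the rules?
4

Step 1: Count records to exclude
  - 3 (D) + 3 (C) = 6 records
Step 2: Total records: 10
Step 3: Remaining = 10 - 6 = 4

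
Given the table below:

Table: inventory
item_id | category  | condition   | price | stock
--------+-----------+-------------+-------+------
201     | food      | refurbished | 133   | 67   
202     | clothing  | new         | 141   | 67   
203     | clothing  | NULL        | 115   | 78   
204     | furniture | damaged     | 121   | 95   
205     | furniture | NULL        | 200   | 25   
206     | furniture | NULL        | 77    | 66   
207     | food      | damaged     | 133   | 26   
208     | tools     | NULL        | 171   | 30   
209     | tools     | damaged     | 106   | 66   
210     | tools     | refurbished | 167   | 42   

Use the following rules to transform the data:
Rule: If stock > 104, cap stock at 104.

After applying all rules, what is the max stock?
95

Step 1: Original maximum stock = 95
Step 2: Check cap of 104 against maximum
Step 3: No records exceed the cap (max 95 <= cap 104), so no capping applies
Step 4: Maximum after transformation = 95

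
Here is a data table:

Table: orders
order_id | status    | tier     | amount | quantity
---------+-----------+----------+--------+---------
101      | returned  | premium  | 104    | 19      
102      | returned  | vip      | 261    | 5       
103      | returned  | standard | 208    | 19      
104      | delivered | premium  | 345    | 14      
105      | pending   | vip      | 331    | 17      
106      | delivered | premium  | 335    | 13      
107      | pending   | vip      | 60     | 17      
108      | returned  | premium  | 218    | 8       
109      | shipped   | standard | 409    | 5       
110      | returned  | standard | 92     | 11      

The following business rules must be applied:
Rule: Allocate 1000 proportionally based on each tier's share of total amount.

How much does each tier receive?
premium: 424.04, standard: 300.04, vip: 275.92

Step 1: Calculate total amount = 2363
Step 2: Calculate each tier's proportion:
  premium: 1002/2363 = 42.40% → 424.04
  standard: 709/2363 = 30.00% → 300.04
  vip: 652/2363 = 27.59% → 275.92
Step 3: Verify: sum of allocations ≈ 1000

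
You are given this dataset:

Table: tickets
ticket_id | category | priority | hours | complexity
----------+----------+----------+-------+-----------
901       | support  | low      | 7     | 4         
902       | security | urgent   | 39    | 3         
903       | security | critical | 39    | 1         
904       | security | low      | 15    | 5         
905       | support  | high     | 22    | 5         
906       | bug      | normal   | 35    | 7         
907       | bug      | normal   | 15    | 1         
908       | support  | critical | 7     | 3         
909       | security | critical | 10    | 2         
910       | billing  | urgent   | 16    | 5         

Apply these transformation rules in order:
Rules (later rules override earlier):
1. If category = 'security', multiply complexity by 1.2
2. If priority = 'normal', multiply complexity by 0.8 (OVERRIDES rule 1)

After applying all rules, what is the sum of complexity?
36.6

Step 1: Rule 2 takes priority for records with priority = 'normal'
  - 2 records: 8 × 0.8 = 6.4
Step 2: Rule 1 applies to remaining records with category = 'security'
  - 4 records: 11 × 1.2 = 13.2
Step 3: Other records unchanged: 17
Step 4: Final sum = 6.4 + 13.2 + 17 = 36.6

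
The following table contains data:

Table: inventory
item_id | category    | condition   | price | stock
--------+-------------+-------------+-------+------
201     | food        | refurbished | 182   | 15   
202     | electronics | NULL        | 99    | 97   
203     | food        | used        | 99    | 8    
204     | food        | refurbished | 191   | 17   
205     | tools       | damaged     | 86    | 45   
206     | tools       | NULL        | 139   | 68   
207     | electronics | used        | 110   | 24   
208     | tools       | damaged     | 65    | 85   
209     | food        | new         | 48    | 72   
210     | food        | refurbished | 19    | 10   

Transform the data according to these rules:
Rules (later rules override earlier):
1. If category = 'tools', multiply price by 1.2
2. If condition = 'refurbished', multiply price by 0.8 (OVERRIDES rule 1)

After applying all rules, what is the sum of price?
1017.6

Step 1: Rule 2 takes priority for records with condition = 'refurbished'
  - 3 records: 392 × 0.8 = 313.6
Step 2: Rule 1 applies to remaining records with category = 'tools'
  - 3 records: 290 × 1.2 = 348.0
Step 3: Other records unchanged: 356
Step 4: Final sum = 313.6 + 348.0 + 356 = 1017.6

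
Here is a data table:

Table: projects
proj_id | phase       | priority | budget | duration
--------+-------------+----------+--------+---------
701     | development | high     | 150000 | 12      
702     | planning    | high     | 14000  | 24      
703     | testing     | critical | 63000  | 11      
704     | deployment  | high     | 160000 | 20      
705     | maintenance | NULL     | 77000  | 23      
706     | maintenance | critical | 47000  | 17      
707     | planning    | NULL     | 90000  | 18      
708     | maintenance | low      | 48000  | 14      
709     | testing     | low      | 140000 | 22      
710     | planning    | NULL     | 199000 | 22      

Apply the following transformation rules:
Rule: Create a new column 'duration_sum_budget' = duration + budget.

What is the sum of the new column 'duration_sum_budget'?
988183

Step 1: For each record, compute duration + budget
Example calculations:
  12 + 150000 = 150012
  24 + 14000 = 14024
  11 + 63000 = 63011
  ...
Step 2: Sum all derived values
Step 3: Total = 988183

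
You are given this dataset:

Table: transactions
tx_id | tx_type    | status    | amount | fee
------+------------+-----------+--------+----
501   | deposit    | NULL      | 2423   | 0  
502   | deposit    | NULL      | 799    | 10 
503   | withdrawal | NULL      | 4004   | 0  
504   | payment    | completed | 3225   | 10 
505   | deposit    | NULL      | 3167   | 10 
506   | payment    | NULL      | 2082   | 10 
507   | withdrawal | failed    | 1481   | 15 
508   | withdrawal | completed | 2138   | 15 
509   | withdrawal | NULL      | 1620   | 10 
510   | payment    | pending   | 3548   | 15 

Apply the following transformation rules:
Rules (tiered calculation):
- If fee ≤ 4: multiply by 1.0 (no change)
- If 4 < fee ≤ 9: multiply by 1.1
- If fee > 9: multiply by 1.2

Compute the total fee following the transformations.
114.0

Step 1: Tier 1 (fee ≤ 4): 2 records, sum = 0 × 1.0 = 0.0
Step 2: Tier 2 (4 < fee ≤ 9): 0 records, sum = 0 × 1.1 = 0.0
Step 3: Tier 3 (fee > 9): 8 records, sum = 95 × 1.2 = 114.0
Step 4: Final sum = 0.0 + 0.0 + 114.0 = 114.0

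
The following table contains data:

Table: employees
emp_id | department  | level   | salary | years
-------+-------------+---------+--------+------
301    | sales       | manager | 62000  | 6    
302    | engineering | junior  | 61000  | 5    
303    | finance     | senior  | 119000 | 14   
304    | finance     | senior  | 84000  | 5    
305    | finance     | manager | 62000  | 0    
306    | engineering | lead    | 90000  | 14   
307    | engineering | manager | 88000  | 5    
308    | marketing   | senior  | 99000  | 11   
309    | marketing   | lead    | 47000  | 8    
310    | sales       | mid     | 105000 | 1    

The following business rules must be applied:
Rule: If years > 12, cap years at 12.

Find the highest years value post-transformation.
12

Step 1: Original maximum years = 14
Step 2: Apply cap at 12
Step 3: 2 records had years > 12 and were capped
Step 4: Maximum after transformation = 12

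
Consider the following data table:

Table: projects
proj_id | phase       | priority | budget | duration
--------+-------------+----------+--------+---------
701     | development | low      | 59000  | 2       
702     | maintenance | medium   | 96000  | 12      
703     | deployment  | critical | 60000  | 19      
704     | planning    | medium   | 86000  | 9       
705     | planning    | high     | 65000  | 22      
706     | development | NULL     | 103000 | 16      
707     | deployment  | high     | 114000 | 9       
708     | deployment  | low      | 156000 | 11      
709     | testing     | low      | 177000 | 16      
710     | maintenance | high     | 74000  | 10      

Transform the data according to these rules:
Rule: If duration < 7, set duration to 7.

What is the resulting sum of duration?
131

Step 1: 1 records have duration < 7
Step 2: These records originally summed to 2
Step 3: After setting to minimum: 1 × 7 = 7
Step 4: Unaffected records sum: 124
Step 5: Final sum = 7 + 124 = 131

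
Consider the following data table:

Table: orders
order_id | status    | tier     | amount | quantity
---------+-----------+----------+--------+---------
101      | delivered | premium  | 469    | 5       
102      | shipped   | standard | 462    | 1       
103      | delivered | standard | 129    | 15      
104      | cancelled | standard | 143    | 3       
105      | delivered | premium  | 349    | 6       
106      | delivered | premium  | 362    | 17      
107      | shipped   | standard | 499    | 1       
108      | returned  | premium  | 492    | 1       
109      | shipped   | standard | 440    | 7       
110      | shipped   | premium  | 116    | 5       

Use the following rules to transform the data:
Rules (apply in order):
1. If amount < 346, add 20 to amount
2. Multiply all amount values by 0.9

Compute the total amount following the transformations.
3168.9

Step 1: Apply Rule 1 - Add 20 to records with amount < 346
  - 3 records affected: 388 + (3 × 20) = 448
  - Unaffected records: 3073
  - Sum after Rule 1: 3521
Step 2: Apply Rule 2 - Multiply all by 0.9
  - 3521 × 0.9 = 3168.9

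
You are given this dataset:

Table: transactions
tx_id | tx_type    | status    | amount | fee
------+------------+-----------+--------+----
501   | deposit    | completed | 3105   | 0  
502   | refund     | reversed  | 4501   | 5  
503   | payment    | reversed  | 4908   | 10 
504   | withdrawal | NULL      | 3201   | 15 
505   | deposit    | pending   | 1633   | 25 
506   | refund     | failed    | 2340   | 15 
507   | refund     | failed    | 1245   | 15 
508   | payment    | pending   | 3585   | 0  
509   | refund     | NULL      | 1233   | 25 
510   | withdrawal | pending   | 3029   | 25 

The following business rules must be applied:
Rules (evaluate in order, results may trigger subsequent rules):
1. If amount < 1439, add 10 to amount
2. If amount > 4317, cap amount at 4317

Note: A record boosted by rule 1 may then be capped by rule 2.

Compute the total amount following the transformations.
28025

Step 1: Apply rule 1 to records with amount < 1439
  - 2 records get bonus of 10
  - Of these, 0 records then exceed 4317 and get capped
Step 2: Apply rule 2 to records with amount > 4317
  - 2 records (original) are capped
Step 3: Calculate final sum = 28025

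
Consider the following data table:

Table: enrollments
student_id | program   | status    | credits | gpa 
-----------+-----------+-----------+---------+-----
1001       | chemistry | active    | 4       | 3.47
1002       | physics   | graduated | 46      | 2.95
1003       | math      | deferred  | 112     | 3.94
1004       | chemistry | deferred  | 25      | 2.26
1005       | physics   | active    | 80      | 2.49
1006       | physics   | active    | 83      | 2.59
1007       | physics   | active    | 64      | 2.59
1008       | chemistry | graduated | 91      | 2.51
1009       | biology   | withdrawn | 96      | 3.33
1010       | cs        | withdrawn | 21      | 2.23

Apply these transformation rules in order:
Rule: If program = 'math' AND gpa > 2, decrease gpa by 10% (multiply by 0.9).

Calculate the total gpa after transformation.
27.97

Step 1: Find records where program = 'math' AND gpa > 2
Step 2: 1 records match, summing to 3.94
Step 3: After multiplier: 3.94 × 0.9 = 3.55
Step 4: Unaffected records sum: 24.42
Step 5: Final sum = 3.55 + 24.42 = 27.97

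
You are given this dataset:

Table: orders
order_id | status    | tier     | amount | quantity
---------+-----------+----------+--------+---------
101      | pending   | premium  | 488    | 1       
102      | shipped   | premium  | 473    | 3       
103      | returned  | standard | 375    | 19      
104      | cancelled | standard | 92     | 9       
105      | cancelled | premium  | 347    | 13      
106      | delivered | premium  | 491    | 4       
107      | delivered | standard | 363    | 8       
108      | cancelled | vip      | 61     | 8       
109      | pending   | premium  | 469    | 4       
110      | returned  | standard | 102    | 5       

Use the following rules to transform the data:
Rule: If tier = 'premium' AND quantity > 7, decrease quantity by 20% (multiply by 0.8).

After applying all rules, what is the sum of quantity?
71.4

Step 1: Find records where tier = 'premium' AND quantity > 7
Step 2: 1 records match, summing to 13
Step 3: After multiplier: 13 × 0.8 = 10.4
Step 4: Unaffected records sum: 61
Step 5: Final sum = 10.4 + 61 = 71.4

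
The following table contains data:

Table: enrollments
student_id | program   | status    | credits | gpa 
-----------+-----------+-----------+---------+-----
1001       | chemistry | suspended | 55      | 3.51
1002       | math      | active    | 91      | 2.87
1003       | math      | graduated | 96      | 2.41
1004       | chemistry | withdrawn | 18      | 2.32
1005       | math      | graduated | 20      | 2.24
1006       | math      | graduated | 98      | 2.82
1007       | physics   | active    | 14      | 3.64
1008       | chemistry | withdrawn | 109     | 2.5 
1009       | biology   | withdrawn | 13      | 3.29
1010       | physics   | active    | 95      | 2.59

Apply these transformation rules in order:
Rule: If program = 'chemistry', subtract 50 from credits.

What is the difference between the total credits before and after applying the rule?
150

Step 1: Original sum of credits = 609
Step 2: 3 records have program = 'chemistry'
Step 3: Each affected record changes by -50
Step 4: Total change = 3 × -50 = -150
Step 5: New sum = 609 + -150 = 459
Step 6: Difference = |459 - 609| = 150
        (Sum decreased by 150)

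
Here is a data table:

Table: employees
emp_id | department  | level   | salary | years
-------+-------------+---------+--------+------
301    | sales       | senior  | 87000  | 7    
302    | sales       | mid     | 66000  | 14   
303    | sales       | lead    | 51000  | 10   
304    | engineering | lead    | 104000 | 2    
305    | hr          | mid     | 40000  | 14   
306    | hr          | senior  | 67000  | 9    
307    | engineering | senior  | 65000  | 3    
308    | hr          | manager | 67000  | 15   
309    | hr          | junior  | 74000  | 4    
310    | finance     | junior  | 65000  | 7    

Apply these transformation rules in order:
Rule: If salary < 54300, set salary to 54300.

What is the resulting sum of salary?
703600

Step 1: 2 records have salary < 54300
Step 2: These records originally summed to 91000
Step 3: After setting to minimum: 2 × 54300 = 108600
Step 4: Unaffected records sum: 595000
Step 5: Final sum = 108600 + 595000 = 703600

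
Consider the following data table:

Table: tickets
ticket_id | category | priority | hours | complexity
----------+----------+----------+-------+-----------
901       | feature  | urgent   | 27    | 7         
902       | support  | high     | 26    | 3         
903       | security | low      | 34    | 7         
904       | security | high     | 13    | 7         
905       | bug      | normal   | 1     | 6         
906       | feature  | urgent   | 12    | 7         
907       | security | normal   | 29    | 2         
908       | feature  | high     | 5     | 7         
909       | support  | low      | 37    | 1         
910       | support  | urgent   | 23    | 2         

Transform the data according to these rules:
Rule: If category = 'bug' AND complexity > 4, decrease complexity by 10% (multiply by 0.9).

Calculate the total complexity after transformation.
48.4

Step 1: Find records where category = 'bug' AND complexity > 4
Step 2: 1 records match, summing to 6
Step 3: After multiplier: 6 × 0.9 = 5.4
Step 4: Unaffected records sum: 43
Step 5: Final sum = 5.4 + 43 = 48.4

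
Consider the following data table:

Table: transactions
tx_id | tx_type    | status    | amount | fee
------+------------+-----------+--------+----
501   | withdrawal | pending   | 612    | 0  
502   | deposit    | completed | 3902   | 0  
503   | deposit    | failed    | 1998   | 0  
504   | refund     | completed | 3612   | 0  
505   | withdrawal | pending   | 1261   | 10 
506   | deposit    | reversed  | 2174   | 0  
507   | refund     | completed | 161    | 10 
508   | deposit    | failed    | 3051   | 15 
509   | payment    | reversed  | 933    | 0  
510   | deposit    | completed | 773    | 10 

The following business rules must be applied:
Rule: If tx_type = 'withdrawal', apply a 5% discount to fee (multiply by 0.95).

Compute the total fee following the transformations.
44.5

Step 1: Records with tx_type = 'withdrawal' have total fee = 10
Step 2: Apply multiplier: 10 × 0.95 = 9.5
Step 3: Other records total: 35
Step 4: Final sum = 9.5 + 35 = 44.5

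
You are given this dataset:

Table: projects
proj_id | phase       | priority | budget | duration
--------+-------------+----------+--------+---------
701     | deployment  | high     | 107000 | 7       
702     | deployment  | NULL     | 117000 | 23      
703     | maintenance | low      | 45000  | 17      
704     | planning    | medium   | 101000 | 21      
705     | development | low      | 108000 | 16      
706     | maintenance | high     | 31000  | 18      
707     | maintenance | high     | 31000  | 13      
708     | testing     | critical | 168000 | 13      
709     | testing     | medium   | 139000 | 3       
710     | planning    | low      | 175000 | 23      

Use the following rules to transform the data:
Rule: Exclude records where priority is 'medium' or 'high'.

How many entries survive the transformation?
5

Step 1: Count records to exclude
  - 2 (medium) + 3 (high) = 5 records
Step 2: Total records: 10
Step 3: Remaining = 10 - 5 = 5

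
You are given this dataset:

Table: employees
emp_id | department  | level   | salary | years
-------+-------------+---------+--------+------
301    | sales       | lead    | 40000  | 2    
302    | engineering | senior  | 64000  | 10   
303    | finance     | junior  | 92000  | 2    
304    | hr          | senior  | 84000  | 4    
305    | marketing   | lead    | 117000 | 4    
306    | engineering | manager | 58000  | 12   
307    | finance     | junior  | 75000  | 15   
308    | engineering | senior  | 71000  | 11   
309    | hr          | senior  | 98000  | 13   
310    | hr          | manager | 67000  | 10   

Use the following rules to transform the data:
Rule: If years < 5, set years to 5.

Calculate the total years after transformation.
91

Step 1: 4 records have years < 5
Step 2: These records originally summed to 12
Step 3: After setting to minimum: 4 × 5 = 20
Step 4: Unaffected records sum: 71
Step 5: Final sum = 20 + 71 = 91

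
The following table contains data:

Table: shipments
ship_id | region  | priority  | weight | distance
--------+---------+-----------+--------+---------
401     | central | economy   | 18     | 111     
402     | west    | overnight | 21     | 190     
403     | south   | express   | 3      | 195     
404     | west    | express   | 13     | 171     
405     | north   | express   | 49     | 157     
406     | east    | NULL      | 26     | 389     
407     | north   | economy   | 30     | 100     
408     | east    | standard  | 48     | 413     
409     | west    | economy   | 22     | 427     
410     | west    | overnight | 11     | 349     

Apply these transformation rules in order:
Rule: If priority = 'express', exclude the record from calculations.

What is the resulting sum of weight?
176

Step 1: Identify records where priority = 'express'
Step 2: The excluded records sum to 65
Step 3: Original total weight = 241
Step 4: Remaining total = 241 - 65 = 176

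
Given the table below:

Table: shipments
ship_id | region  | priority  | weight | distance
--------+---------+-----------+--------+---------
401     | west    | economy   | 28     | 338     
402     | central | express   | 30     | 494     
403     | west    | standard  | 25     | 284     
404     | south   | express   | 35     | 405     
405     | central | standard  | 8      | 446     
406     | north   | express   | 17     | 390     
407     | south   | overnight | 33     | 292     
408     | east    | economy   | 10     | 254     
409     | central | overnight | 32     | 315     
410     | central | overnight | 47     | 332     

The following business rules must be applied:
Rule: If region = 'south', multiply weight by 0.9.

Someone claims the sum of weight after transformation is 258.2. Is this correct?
Yes, the result is correct.

Step 1: Calculate the correct sum after transformation
Step 2: Apply multiplier 0.9 to records where region = 'south'
Step 3: Correct result = 258.2
Step 4: Claimed result = 258.2
Step 5: 258.2 = 258.2 ✓
Conclusion: The claimed result is correct.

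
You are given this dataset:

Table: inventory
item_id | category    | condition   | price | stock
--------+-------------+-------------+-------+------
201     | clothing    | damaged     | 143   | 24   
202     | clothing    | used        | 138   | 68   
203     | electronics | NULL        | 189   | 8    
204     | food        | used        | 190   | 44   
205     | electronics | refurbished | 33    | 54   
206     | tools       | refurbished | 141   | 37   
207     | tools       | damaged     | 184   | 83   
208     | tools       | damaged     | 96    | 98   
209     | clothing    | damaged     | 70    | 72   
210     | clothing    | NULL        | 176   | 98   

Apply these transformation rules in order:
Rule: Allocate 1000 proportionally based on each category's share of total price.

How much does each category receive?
clothing: 387.5, electronics: 163.24, food: 139.71, tools: 309.56

Step 1: Calculate total price = 1360
Step 2: Calculate each category's proportion:
  clothing: 527/1360 = 38.75% → 387.5
  electronics: 222/1360 = 16.32% → 163.24
  food: 190/1360 = 13.97% → 139.71
  tools: 421/1360 = 30.96% → 309.56
Step 3: Verify: sum of allocations ≈ 1000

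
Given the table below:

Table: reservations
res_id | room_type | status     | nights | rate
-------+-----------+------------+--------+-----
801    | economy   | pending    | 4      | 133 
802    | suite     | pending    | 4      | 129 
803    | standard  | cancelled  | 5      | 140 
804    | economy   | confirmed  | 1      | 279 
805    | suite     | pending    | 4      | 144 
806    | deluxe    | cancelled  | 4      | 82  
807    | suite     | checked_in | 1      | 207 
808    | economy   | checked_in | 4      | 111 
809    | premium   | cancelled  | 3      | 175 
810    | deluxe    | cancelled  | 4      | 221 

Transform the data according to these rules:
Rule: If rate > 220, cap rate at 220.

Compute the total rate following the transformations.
1561

Step 1: 2 records have rate > 220
Step 2: These records originally summed to 500
Step 3: After capping: 2 × 220 = 440
Step 4: Unaffected records sum: 1121
Step 5: Final sum = 440 + 1121 = 1561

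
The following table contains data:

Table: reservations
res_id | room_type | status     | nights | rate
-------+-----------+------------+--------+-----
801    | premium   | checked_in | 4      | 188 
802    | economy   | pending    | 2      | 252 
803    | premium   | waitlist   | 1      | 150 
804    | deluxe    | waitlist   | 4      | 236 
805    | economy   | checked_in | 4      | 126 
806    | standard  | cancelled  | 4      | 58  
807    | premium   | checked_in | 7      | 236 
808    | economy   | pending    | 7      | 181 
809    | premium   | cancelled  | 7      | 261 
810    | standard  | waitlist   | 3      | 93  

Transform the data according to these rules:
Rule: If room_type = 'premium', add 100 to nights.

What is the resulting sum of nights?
443

Step 1: Count records where room_type = 'premium': 4
Step 2: Total bonus added: 4 × 100 = 400
Step 3: Original sum of nights: 43
Step 4: Final sum = 43 + 400 = 443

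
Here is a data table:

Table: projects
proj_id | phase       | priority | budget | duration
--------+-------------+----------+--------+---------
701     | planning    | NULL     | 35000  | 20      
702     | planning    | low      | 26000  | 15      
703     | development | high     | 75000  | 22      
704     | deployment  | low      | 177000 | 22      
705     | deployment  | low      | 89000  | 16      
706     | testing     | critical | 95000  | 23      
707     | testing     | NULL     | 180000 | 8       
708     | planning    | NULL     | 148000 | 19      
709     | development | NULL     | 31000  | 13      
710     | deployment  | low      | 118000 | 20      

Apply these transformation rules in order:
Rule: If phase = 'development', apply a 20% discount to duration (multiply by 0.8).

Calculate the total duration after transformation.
171.0

Step 1: Records with phase = 'development' have total duration = 35
Step 2: Apply multiplier: 35 × 0.8 = 28.0
Step 3: Other records total: 143
Step 4: Final sum = 28.0 + 143 = 171.0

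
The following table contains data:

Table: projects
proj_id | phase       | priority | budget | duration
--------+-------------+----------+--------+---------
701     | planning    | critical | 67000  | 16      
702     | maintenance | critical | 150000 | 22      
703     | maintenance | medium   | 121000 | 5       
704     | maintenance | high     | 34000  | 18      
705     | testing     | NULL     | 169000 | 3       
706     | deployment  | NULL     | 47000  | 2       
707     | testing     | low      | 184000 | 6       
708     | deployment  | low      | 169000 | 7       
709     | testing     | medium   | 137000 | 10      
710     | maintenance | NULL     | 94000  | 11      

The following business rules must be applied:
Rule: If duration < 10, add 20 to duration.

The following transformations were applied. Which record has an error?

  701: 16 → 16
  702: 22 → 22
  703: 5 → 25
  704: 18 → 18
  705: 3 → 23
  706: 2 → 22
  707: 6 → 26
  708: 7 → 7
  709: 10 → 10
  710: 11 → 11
Record 708 has an error. The correct transformed value should be 27, not 7.

Step 1: Check each record against the rule
Step 2: Record 708 has duration = 7
Step 3: Since 7 < 10, the bonus should have been applied
Step 4: Correct value = 27, but claimed value = 7
Conclusion: Record 708 has the error.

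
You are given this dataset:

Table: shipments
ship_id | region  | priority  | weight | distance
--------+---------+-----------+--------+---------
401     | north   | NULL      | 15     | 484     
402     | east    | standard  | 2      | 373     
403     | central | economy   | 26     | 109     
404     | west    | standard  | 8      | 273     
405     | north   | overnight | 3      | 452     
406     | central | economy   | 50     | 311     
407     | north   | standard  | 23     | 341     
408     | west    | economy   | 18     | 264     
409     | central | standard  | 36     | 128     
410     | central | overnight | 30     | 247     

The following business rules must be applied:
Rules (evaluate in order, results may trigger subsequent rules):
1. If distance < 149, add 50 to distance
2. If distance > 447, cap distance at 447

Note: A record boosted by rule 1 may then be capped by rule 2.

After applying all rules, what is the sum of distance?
3040

Step 1: Apply rule 1 to records with distance < 149
  - 2 records get bonus of 50
  - Of these, 0 records then exceed 447 and get capped
Step 2: Apply rule 2 to records with distance > 447
  - 2 records (original) are capped
Step 3: Calculate final sum = 3040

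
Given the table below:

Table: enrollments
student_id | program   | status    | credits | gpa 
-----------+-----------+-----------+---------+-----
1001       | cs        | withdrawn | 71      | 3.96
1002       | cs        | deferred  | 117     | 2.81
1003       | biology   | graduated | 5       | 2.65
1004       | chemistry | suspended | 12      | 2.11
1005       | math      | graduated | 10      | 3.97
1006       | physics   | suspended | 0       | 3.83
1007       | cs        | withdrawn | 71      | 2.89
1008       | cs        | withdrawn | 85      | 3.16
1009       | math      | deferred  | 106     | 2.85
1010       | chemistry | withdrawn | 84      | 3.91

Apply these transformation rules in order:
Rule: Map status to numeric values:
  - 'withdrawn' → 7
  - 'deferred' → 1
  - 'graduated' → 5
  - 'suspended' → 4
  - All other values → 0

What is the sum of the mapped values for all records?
48

Step 1: Apply mapping to each record
Step 2: Count by status:
  'withdrawn': 4 records × 7 = 28
  'deferred': 2 records × 1 = 2
  'graduated': 2 records × 5 = 10
  'suspended': 2 records × 4 = 8
Step 3: Sum all mapped values = 48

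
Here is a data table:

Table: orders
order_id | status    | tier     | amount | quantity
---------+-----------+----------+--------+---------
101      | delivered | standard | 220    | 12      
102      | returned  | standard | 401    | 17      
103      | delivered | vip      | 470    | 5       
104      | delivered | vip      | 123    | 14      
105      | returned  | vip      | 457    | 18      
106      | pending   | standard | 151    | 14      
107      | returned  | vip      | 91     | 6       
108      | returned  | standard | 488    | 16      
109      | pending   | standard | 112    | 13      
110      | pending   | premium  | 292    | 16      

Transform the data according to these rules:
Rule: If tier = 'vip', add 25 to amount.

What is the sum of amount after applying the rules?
2905

Step 1: Count records where tier = 'vip': 4
Step 2: Total bonus added: 4 × 25 = 100
Step 3: Original sum of amount: 2805
Step 4: Final sum = 2805 + 100 = 2905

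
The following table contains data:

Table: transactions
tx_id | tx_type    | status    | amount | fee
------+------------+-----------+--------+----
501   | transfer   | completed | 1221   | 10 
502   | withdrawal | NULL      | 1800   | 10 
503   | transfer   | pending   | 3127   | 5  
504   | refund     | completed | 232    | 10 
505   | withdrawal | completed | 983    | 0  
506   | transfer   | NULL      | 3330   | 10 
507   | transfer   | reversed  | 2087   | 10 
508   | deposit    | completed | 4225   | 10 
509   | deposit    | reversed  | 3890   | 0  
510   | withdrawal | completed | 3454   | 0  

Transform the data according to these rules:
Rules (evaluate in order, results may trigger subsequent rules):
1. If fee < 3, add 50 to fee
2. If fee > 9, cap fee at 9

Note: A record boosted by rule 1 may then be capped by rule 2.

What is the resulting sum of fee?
86

Step 1: Apply rule 1 to records with fee < 3
  - 3 records get bonus of 50
  - Of these, 3 records then exceed 9 and get capped
Step 2: Apply rule 2 to records with fee > 9
  - 6 records (original) are capped
Step 3: Calculate final sum = 86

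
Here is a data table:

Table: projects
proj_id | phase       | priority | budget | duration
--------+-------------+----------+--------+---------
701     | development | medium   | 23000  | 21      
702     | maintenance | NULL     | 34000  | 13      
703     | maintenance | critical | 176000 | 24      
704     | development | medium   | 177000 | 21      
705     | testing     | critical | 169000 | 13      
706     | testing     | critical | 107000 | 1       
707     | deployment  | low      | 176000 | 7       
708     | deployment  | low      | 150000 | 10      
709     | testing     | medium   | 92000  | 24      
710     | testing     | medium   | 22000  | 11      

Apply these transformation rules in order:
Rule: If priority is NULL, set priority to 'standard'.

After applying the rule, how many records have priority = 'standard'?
1

Step 1: Count records where priority IS NULL
Step 2: Found 1 records with NULL priority
Step 3: These records will have priority set to 'standard'
Step 4: Records already having priority = 'standard': 0
Step 5: Answer: 1 + 0 = 1 records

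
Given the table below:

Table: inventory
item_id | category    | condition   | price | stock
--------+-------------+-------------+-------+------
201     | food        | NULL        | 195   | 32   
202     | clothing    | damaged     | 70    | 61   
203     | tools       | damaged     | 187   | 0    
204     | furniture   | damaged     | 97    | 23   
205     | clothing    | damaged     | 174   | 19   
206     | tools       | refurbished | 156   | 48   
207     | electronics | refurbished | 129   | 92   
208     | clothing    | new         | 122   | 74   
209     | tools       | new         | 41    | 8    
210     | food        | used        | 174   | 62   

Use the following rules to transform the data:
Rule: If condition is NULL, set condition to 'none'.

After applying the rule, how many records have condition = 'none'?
1

Step 1: Count records where condition IS NULL
Step 2: Found 1 records with NULL condition
Step 3: These records will have condition set to 'none'
Step 4: Records already having condition = 'none': 0
Step 5: Answer: 1 + 0 = 1 records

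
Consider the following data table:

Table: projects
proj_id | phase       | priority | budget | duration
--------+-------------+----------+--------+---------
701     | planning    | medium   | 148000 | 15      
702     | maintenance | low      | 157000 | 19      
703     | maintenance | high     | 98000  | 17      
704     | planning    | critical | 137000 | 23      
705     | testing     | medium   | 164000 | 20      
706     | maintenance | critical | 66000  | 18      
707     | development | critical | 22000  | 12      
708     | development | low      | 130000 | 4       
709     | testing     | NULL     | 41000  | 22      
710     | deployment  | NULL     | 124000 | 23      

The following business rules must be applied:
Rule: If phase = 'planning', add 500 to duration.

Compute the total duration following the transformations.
1173

Step 1: Count records where phase = 'planning': 2
Step 2: Total bonus added: 2 × 500 = 1000
Step 3: Original sum of duration: 173
Step 4: Final sum = 173 + 1000 = 1173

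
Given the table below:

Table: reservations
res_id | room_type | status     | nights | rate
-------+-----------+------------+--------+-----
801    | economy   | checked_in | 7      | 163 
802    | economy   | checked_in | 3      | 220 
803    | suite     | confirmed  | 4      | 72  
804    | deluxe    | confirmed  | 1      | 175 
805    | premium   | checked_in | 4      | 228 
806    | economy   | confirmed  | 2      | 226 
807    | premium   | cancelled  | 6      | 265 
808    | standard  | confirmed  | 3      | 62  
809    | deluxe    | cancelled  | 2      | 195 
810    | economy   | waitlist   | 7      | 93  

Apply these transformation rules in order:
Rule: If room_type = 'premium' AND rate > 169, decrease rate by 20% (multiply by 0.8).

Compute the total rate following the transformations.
1600.4

Step 1: Find records where room_type = 'premium' AND rate > 169
Step 2: 2 records match, summing to 493
Step 3: After multiplier: 493 × 0.8 = 394.4
Step 4: Unaffected records sum: 1206
Step 5: Final sum = 394.4 + 1206 = 1600.4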